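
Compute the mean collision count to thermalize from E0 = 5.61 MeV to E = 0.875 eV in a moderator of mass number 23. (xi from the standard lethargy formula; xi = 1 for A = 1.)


xi = 1 + (A-1)^2/(2A)*ln((A-1)/(A+1)) = 0.08448899 (for A = 23)
n = ln(E0/E) / xi
n = ln(5.61e6 / 0.875) / 0.08448899
n = ln(6.411429e+06) / 0.08448899 = 185.51

185.51


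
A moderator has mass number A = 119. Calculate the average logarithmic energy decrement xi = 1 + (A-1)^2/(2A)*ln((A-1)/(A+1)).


xi = 1 + (A-1)^2/(2A) * ln((A-1)/(A+1))
xi = 1 + (119-1)^2/(2*119) * ln((119-1)/(119 +1))
xi = 0.016713

0.016713


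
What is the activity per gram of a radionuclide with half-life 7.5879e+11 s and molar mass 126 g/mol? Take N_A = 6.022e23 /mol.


lambda = ln(2) / t_half = ln(2) / 7.5879e+11 = 9.134901e-13 /s
SA = lambda * N_A / M
SA = 9.134901e-13 * 6.022e23 / 126
SA = 4.3659e+09 Bq/g

4.3659e+09


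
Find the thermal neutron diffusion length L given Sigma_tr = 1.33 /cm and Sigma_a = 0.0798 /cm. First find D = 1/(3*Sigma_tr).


D = 1 / (3 * Sigma_tr) = 1 / (3 * 1.33) = 0.2506266 cm
L = sqrt(D / Sigma_a)
L = sqrt(0.2506266 / 0.0798)
L = 1.7722 cm

1.7722


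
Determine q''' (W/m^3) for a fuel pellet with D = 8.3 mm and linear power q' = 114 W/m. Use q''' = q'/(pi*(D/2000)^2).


r = D / 2 / 1000 = 8.3 / 2 / 1000 = 0.00415 m
q''' = q' / (pi * r^2)
q''' = 114 / (pi * 0.00415^2)
q''' = 2.1070e+06 W/m^3

2.1070e+06


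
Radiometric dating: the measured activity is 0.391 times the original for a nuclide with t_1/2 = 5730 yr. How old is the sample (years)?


lambda = ln(2) / t_half = ln(2) / 5730 = 1.209681e-04 /yr
t = -ln(A/A0) / lambda
t = -ln(0.391) / 1.209681e-04
t = 7762.8 yr

7762.8


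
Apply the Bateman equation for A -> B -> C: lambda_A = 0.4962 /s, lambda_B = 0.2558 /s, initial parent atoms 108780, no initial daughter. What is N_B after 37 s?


N_B(t) = lambda_A * N_A0 / (lambda_B - lambda_A) * [exp(-lambda_A*t) - exp(-lambda_B*t)]
exp(-0.4962*37) = 1.063197e-08; exp(-0.2558*37) = 7.754904e-05
N_B = 0.4962 * 108780 / (0.2558 - 0.4962) * (1.063197e-08 - 7.754904e-05)
N_B = 17.410

17.410


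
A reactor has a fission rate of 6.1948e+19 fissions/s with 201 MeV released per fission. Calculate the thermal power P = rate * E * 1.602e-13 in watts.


P = fission_rate * E_MeV * 1.602e-13
P = 6.1948e+19 * 201 * 1.602e-13
P = 1.9947e+09 W

1.9947e+09


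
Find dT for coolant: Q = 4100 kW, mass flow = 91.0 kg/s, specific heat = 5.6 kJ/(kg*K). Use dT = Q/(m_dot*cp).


dT = Q / (m_dot * cp)
dT = 4100 / (91.0 * 5.6)
dT = 8.0455 C

8.0455


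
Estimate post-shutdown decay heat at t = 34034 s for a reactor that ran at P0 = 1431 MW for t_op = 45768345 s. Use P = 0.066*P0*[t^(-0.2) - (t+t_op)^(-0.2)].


P/P0 = 0.066 * [t^(-0.2) - (t + t_op)^(-0.2)]
P/P0 = 0.066 * [34034^(-0.2) - (34034 + 45768345)^(-0.2)]
P/P0 = 0.066 * [0.1240559 - 0.02936449] = 0.006249633
P = 1431 * 0.006249633 = 8.9432 MW

8.9432


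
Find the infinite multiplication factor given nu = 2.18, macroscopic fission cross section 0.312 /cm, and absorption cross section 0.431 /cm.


k_inf = nu * Sigma_f / Sigma_a
k_inf = 2.18 * 0.312 / 0.431
k_inf = 1.5781

1.5781


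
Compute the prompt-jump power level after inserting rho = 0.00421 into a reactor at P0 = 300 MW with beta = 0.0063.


P1/P0 = beta / (beta - rho)
P1/P0 = 0.0063 / (0.0063 - 0.00421) = 3.014354
P1 = 300 * 3.014354 = 904.31 MW

904.31


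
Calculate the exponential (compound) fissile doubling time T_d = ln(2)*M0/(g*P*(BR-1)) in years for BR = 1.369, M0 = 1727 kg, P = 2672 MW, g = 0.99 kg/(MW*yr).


Breeding gain G = BR - 1 = 1.369 - 1 = 0.369
Fissile production rate = g * P * G = 0.99 * 2672 * 0.369 = 976.10832 kg/yr
T_d = ln(2) * M0 / (g * P * G)
T_d = ln(2) * 1727 / 976.10832 = 1.2264 yr

1.2264


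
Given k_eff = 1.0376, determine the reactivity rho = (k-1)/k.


rho = (k_eff - 1) / k_eff
rho = (1.0376 - 1) / 1.0376
rho = 0.036237

0.036237


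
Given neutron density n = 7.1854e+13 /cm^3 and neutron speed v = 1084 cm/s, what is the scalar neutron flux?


phi = n * v
phi = 7.1854e+13 * 1084
phi = 7.7890e+16 /cm^2/s

7.7890e+16


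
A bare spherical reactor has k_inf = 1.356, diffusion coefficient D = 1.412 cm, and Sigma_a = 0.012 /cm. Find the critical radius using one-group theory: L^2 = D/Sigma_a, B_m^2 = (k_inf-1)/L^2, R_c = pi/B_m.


L^2 = D / Sigma_a = 1.412 / 0.012 = 117.6667 cm^2
B_m^2 = (k_inf - 1) / L^2 = (1.356 - 1) / 117.6667 = 0.003025495 /cm^2
For a bare sphere: B_g = pi/R, so R_c = pi / sqrt(B_m^2)
R_c = pi / sqrt(0.003025495) = 57.115 cm

57.115


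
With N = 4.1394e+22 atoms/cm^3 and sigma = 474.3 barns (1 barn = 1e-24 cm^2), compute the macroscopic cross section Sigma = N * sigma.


Sigma = N * sigma_barns * 1e-24
Sigma = 4.1394e+22 * 474.3 * 1e-24
Sigma = 19.633 /cm

19.633


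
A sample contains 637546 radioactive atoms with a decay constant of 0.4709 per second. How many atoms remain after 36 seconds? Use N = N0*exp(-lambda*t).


N = N0 * exp(-lambda * t)
N = 637546 * exp(-0.4709 * 36)
N = 0.027681

0.027681


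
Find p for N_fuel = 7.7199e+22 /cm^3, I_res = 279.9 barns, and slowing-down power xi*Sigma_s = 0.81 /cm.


p = exp(-N * I * 1e-24 / (xi*Sigma_s))
p = exp(-7.7199e+22 * 279.9 * 1e-24 / 0.81)
p = 2.5973e-12

2.5973e-12


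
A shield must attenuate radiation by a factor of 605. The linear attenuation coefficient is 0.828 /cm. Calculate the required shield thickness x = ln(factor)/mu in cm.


x = ln(factor) / mu
x = ln(605) / 0.828
x = 7.7358 cm

7.7358


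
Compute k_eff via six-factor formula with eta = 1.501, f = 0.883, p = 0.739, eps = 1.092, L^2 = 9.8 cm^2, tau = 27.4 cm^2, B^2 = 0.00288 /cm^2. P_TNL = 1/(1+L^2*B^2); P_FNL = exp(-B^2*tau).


k_inf = eta*f*p*eps = 1.501*0.883*0.739*1.092 = 1.069568
P_TNL = 1/(1 + L^2*B^2) = 1/(1 + 9.8*0.00288) = 0.9725507
P_FNL = exp(-B^2*tau) = exp(-0.00288*27.4) = 0.9241212
k_eff = k_inf * P_TNL * P_FNL = 1.069568 * 0.9725507 * 0.9241212
k_eff = 0.96128

0.96128


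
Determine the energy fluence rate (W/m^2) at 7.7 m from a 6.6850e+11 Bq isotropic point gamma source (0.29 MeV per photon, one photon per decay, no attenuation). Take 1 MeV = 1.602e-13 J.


psi = A * E * 1.602e-13 / (4*pi*r^2)
psi = 6.6850e+11 * 0.29 * 1.602e-13 / (4*pi*7.7^2)
psi = 4.1684e-05 W/m^2

4.1684e-05


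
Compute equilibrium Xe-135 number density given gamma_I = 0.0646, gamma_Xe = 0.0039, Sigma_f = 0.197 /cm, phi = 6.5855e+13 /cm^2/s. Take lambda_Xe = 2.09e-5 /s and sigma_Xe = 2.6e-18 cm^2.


Xe_eq = (gamma_I + gamma_Xe) * Sigma_f * phi / (lambda_Xe + sigma_Xe * phi)
Numerator = (0.0646 + 0.0039) * 0.197 * 6.5855e+13 = 8.886803e+11
Denominator = 2.09e-5 + 2.6e-18 * 6.5855e+13 = 1.921230e-04
Xe_eq = 8.886803e+11 / 1.921230e-04 = 4.6256e+15 /cm^3

4.6256e+15


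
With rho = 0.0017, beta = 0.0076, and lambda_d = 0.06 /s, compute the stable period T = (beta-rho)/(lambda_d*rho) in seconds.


T = (beta - rho) / (lambda_d * rho)
T = (0.0076 - 0.0017) / (0.06 * 0.0017)
T = 57.843 s

57.843


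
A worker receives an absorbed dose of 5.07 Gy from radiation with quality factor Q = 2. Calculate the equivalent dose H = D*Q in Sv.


H = D * Q
H = 5.07 * 2
H = 10.140 Sv

10.140


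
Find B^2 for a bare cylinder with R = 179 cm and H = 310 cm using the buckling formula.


B^2 = (2.405/R)^2 + (pi/H)^2
B^2 = (2.405/179)^2 + (pi/310)^2
B^2 = 2.8322e-04 /cm^2

2.8322e-04


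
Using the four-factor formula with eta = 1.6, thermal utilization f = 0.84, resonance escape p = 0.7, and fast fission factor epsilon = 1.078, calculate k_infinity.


k_inf = eta * f * p * epsilon
k_inf = 1.6 * 0.84 * 0.7 * 1.078
k_inf = 1.0142

1.0142


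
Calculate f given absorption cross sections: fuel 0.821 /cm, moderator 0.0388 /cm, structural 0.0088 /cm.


f = Sigma_a_fuel / (Sigma_a_fuel + Sigma_a_mod + Sigma_a_other)
f = 0.821 / (0.821 + 0.0388 + 0.0088)
f = 0.94520

0.94520


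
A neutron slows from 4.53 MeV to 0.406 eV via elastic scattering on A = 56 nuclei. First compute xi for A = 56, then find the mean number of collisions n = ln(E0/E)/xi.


xi = 1 + (A-1)^2/(2A)*ln((A-1)/(A+1)) = 0.03529286 (for A = 56)
n = ln(E0/E) / xi
n = ln(4.53e6 / 0.406) / 0.03529286
n = ln(1.115764e+07) / 0.03529286 = 459.80

459.80


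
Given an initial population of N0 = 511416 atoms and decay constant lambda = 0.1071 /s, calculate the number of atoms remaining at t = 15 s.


N = N0 * exp(-lambda * t)
N = 511416 * exp(-0.1071 * 15)
N = 102584

102584


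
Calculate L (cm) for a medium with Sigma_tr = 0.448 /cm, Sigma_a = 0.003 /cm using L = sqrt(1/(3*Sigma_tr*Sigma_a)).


D = 1 / (3 * Sigma_tr) = 1 / (3 * 0.448) = 0.7440476 cm
L = sqrt(D / Sigma_a)
L = sqrt(0.7440476 / 0.003)
L = 15.749 cm

15.749


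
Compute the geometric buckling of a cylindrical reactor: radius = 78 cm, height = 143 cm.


B^2 = (2.405/R)^2 + (pi/H)^2
B^2 = (2.405/78)^2 + (pi/143)^2
B^2 = 0.0014333 /cm^2

0.0014333


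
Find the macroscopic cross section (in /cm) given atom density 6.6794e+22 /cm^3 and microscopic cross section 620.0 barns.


Sigma = N * sigma_barns * 1e-24
Sigma = 6.6794e+22 * 620.0 * 1e-24
Sigma = 41.412 /cm

41.412


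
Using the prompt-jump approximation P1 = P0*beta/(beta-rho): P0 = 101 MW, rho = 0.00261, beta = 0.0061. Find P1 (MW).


P1/P0 = beta / (beta - rho)
P1/P0 = 0.0061 / (0.0061 - 0.00261) = 1.747851
P1 = 101 * 1.747851 = 176.53 MW

176.53


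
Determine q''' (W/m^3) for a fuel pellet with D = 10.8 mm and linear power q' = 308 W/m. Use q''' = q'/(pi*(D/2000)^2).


r = D / 2 / 1000 = 10.8 / 2 / 1000 = 0.0054 m
q''' = q' / (pi * r^2)
q''' = 308 / (pi * 0.0054^2)
q''' = 3.3621e+06 W/m^3

3.3621e+06


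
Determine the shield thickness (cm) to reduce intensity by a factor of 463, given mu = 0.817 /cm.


x = ln(factor) / mu
x = ln(463) / 0.817
x = 7.5125 cm

7.5125


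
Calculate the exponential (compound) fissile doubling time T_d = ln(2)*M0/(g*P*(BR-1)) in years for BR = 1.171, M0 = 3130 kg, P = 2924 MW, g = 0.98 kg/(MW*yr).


Breeding gain G = BR - 1 = 1.171 - 1 = 0.171
Fissile production rate = g * P * G = 0.98 * 2924 * 0.171 = 490.00392 kg/yr
T_d = ln(2) * M0 / (g * P * G)
T_d = ln(2) * 3130 / 490.00392 = 4.4276 yr

4.4276


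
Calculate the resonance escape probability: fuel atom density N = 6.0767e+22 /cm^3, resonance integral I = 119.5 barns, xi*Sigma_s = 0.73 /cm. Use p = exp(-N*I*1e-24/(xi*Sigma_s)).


p = exp(-N * I * 1e-24 / (xi*Sigma_s))
p = exp(-6.0767e+22 * 119.5 * 1e-24 / 0.73)
p = 4.7848e-05

4.7848e-05


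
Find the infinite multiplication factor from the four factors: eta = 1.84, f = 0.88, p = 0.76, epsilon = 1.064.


k_inf = eta * f * p * epsilon
k_inf = 1.84 * 0.88 * 0.76 * 1.064
k_inf = 1.3093

1.3093


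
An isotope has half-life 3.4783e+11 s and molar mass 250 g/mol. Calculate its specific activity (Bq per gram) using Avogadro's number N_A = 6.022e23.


lambda = ln(2) / t_half = ln(2) / 3.4783e+11 = 1.992776e-12 /s
SA = lambda * N_A / M
SA = 1.992776e-12 * 6.022e23 / 250
SA = 4.8002e+09 Bq/g

4.8002e+09


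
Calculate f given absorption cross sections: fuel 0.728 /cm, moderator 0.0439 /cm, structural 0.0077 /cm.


f = Sigma_a_fuel / (Sigma_a_fuel + Sigma_a_mod + Sigma_a_other)
f = 0.728 / (0.728 + 0.0439 + 0.0077)
f = 0.93381

0.93381


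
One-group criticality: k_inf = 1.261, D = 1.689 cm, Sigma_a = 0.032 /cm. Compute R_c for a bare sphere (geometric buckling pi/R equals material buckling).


L^2 = D / Sigma_a = 1.689 / 0.032 = 52.78125 cm^2
B_m^2 = (k_inf - 1) / L^2 = (1.261 - 1) / 52.78125 = 0.004944938 /cm^2
For a bare sphere: B_g = pi/R, so R_c = pi / sqrt(B_m^2)
R_c = pi / sqrt(0.004944938) = 44.676 cm

44.676


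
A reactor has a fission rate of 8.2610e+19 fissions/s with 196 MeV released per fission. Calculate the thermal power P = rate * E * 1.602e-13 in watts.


P = fission_rate * E_MeV * 1.602e-13
P = 8.2610e+19 * 196 * 1.602e-13
P = 2.5939e+09 W

2.5939e+09


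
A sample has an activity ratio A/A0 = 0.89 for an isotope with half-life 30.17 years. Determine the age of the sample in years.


lambda = ln(2) / t_half = ln(2) / 30.17 = 0.02297472 /yr
t = -ln(A/A0) / lambda
t = -ln(0.89) / 0.02297472
t = 5.0723 yr

5.0723


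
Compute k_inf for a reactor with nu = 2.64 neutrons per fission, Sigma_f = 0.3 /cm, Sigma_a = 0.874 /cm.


k_inf = nu * Sigma_f / Sigma_a
k_inf = 2.64 * 0.3 / 0.874
k_inf = 0.90618

0.90618


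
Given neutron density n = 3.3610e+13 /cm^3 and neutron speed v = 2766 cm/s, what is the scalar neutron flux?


phi = n * v
phi = 3.3610e+13 * 2766
phi = 9.2965e+16 /cm^2/s

9.2965e+16


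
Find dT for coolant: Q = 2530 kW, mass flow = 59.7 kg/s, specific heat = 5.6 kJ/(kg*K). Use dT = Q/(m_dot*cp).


dT = Q / (m_dot * cp)
dT = 2530 / (59.7 * 5.6)
dT = 7.5676 C

7.5676


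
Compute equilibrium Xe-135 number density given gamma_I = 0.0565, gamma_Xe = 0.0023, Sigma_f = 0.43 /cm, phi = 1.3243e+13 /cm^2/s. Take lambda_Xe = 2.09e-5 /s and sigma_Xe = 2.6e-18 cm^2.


Xe_eq = (gamma_I + gamma_Xe) * Sigma_f * phi / (lambda_Xe + sigma_Xe * phi)
Numerator = (0.0565 + 0.0023) * 0.43 * 1.3243e+13 = 3.348360e+11
Denominator = 2.09e-5 + 2.6e-18 * 1.3243e+13 = 5.533180e-05
Xe_eq = 3.348360e+11 / 5.533180e-05 = 6.0514e+15 /cm^3

6.0514e+15


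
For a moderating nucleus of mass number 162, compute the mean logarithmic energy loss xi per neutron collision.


xi = 1 + (A-1)^2/(2A) * ln((A-1)/(A+1))
xi = 1 + (162-1)^2/(2*162) * ln((162-1)/(162 +1))
xi = 0.012295

0.012295


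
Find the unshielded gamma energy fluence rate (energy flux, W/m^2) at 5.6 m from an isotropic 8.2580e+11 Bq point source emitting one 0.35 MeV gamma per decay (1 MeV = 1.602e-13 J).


psi = A * E * 1.602e-13 / (4*pi*r^2)
psi = 8.2580e+11 * 0.35 * 1.602e-13 / (4*pi*5.6^2)
psi = 1.1750e-04 W/m^2

1.1750e-04


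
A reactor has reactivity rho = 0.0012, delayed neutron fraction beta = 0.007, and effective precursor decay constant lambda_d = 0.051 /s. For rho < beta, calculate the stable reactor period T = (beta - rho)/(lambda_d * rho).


T = (beta - rho) / (lambda_d * rho)
T = (0.007 - 0.0012) / (0.051 * 0.0012)
T = 94.771 s

94.771


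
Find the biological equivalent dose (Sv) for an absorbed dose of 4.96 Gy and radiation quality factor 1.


H = D * Q
H = 4.96 * 1
H = 4.9600 Sv

4.9600


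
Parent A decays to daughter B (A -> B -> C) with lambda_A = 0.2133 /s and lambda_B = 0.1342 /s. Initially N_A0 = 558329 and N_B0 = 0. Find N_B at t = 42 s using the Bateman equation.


N_B(t) = lambda_A * N_A0 / (lambda_B - lambda_A) * [exp(-lambda_A*t) - exp(-lambda_B*t)]
exp(-0.2133*42) = 1.286262e-04; exp(-0.1342*42) = 0.003565682
N_B = 0.2133 * 558329 / (0.1342 - 0.2133) * (1.286262e-04 - 0.003565682)
N_B = 5174.8

5174.8


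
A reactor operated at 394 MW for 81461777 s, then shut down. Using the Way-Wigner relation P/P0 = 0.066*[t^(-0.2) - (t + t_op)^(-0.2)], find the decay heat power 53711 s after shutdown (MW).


P/P0 = 0.066 * [t^(-0.2) - (t + t_op)^(-0.2)]
P/P0 = 0.066 * [53711^(-0.2) - (53711 + 81461777)^(-0.2)]
P/P0 = 0.066 * [0.1132367 - 0.02616688] = 0.005746608
P = 394 * 0.005746608 = 2.2642 MW

2.2642


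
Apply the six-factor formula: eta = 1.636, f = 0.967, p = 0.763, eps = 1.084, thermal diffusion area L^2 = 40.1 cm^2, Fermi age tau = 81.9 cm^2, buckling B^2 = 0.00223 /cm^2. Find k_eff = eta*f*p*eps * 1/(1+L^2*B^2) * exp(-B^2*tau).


k_inf = eta*f*p*eps = 1.636*0.967*0.763*1.084 = 1.308469
P_TNL = 1/(1 + L^2*B^2) = 1/(1 + 40.1*0.00223) = 0.9179171
P_FNL = exp(-B^2*tau) = exp(-0.00223*81.9) = 0.8330705
k_eff = k_inf * P_TNL * P_FNL = 1.308469 * 0.9179171 * 0.8330705
k_eff = 1.0006

1.0006


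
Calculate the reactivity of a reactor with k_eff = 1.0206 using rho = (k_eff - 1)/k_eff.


rho = (k_eff - 1) / k_eff
rho = (1.0206 - 1) / 1.0206
rho = 0.020184

0.020184


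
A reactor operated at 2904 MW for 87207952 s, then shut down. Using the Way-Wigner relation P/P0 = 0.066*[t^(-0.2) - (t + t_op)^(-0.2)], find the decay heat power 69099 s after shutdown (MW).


P/P0 = 0.066 * [t^(-0.2) - (t + t_op)^(-0.2)]
P/P0 = 0.066 * [69099^(-0.2) - (69099 + 87207952)^(-0.2)]
P/P0 = 0.066 * [0.1076727 - 0.02581190] = 0.005402813
P = 2904 * 0.005402813 = 15.690 MW

15.690


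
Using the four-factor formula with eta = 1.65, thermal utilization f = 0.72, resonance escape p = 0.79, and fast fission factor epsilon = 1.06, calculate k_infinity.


k_inf = eta * f * p * epsilon
k_inf = 1.65 * 0.72 * 0.79 * 1.06
k_inf = 0.99483

0.99483


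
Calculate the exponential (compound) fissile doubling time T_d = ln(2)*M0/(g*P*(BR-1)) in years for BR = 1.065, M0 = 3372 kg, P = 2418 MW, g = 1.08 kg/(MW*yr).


Breeding gain G = BR - 1 = 1.065 - 1 = 0.065
Fissile production rate = g * P * G = 1.08 * 2418 * 0.065 = 169.7436 kg/yr
T_d = ln(2) * M0 / (g * P * G)
T_d = ln(2) * 3372 / 169.7436 = 13.770 yr

13.770


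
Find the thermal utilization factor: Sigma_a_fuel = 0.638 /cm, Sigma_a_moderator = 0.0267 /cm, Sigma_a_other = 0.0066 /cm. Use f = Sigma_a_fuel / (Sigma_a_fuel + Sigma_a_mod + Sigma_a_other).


f = Sigma_a_fuel / (Sigma_a_fuel + Sigma_a_mod + Sigma_a_other)
f = 0.638 / (0.638 + 0.0267 + 0.0066)
f = 0.95039

0.95039


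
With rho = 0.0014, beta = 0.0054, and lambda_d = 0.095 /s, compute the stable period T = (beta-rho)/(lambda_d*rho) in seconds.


T = (beta - rho) / (lambda_d * rho)
T = (0.0054 - 0.0014) / (0.095 * 0.0014)
T = 30.075 s

30.075


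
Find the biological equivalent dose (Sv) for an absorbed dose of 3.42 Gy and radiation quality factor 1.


H = D * Q
H = 3.42 * 1
H = 3.4200 Sv

3.4200


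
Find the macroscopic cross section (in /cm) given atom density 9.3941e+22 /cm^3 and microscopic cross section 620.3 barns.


Sigma = N * sigma_barns * 1e-24
Sigma = 9.3941e+22 * 620.3 * 1e-24
Sigma = 58.272 /cm

58.272


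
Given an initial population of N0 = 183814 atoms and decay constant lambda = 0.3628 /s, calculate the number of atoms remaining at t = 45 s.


N = N0 * exp(-lambda * t)
N = 183814 * exp(-0.3628 * 45)
N = 0.014931

0.014931


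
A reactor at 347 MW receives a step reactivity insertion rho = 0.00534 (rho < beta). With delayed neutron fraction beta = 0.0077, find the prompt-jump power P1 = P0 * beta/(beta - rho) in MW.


P1/P0 = beta / (beta - rho)
P1/P0 = 0.0077 / (0.0077 - 0.00534) = 3.262712
P1 = 347 * 3.262712 = 1132.2 MW

1132.2


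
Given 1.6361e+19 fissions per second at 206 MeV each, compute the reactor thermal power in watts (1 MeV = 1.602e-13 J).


P = fission_rate * E_MeV * 1.602e-13
P = 1.6361e+19 * 206 * 1.602e-13
P = 5.3993e+08 W

5.3993e+08


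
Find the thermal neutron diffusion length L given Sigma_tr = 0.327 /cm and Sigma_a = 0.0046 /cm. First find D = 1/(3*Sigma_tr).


D = 1 / (3 * Sigma_tr) = 1 / (3 * 0.327) = 1.019368 cm
L = sqrt(D / Sigma_a)
L = sqrt(1.019368 / 0.0046)
L = 14.886 cm

14.886


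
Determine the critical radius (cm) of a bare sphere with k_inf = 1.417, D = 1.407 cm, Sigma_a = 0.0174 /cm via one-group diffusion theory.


L^2 = D / Sigma_a = 1.407 / 0.0174 = 80.86207 cm^2
B_m^2 = (k_inf - 1) / L^2 = (1.417 - 1) / 80.86207 = 0.005156930 /cm^2
For a bare sphere: B_g = pi/R, so R_c = pi / sqrt(B_m^2)
R_c = pi / sqrt(0.005156930) = 43.748 cm

43.748


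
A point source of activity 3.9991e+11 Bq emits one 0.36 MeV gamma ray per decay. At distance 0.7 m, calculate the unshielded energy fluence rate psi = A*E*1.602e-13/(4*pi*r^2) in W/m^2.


psi = A * E * 1.602e-13 / (4*pi*r^2)
psi = 3.9991e+11 * 0.36 * 1.602e-13 / (4*pi*0.7^2)
psi = 0.0037456 W/m^2

0.0037456


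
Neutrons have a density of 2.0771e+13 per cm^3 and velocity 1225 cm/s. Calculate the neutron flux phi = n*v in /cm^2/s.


phi = n * v
phi = 2.0771e+13 * 1225
phi = 2.5444e+16 /cm^2/s

2.5444e+16


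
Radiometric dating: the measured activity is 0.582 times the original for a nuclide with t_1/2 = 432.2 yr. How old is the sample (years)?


lambda = ln(2) / t_half = ln(2) / 432.2 = 0.001603765 /yr
t = -ln(A/A0) / lambda
t = -ln(0.582) / 0.001603765
t = 337.51 yr

337.51


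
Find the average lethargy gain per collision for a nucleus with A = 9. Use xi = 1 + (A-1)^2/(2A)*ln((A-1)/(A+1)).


xi = 1 + (A-1)^2/(2A) * ln((A-1)/(A+1))
xi = 1 + (9-1)^2/(2*9) * ln((9-1)/(9 +1))
xi = 0.20660

0.20660


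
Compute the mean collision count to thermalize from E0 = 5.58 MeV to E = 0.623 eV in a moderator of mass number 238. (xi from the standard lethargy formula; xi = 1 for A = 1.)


xi = 1 + (A-1)^2/(2A)*ln((A-1)/(A+1)) = 0.008379872 (for A = 238)
n = ln(E0/E) / xi
n = ln(5.58e6 / 0.623) / 0.008379872
n = ln(8.956661e+06) / 0.008379872 = 1910.3

1910.3


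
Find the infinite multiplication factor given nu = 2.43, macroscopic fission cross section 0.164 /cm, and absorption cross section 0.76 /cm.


k_inf = nu * Sigma_f / Sigma_a
k_inf = 2.43 * 0.164 / 0.76
k_inf = 0.52437

0.52437


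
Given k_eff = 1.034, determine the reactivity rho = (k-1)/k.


rho = (k_eff - 1) / k_eff
rho = (1.034 - 1) / 1.034
rho = 0.032882

0.032882


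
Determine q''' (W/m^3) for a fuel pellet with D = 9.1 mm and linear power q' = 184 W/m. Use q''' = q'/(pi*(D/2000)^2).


r = D / 2 / 1000 = 9.1 / 2 / 1000 = 0.00455 m
q''' = q' / (pi * r^2)
q''' = 184 / (pi * 0.00455^2)
q''' = 2.8291e+06 W/m^3

2.8291e+06


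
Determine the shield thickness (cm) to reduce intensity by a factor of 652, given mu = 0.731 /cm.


x = ln(factor) / mu
x = ln(652) / 0.731
x = 8.8646 cm

8.8646


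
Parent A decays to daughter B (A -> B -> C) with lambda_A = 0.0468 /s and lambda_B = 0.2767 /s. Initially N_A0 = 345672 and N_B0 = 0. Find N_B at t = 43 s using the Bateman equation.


N_B(t) = lambda_A * N_A0 / (lambda_B - lambda_A) * [exp(-lambda_A*t) - exp(-lambda_B*t)]
exp(-0.0468*43) = 0.1336675; exp(-0.2767*43) = 6.803319e-06
N_B = 0.0468 * 345672 / (0.2767 - 0.0468) * (0.1336675 - 6.803319e-06)
N_B = 9405.3

9405.3


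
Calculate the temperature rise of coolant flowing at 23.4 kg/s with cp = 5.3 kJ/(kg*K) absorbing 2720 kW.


dT = Q / (m_dot * cp)
dT = 2720 / (23.4 * 5.3)
dT = 21.932 C

21.932


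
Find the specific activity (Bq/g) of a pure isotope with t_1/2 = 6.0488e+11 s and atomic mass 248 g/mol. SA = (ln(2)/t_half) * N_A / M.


lambda = ln(2) / t_half = ln(2) / 6.0488e+11 = 1.145925e-12 /s
SA = lambda * N_A / M
SA = 1.145925e-12 * 6.022e23 / 248
SA = 2.7826e+09 Bq/g

2.7826e+09


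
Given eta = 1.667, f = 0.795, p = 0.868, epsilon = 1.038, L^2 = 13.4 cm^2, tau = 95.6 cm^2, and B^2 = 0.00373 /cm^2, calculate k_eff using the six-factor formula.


k_inf = eta*f*p*eps = 1.667*0.795*0.868*1.038 = 1.194043
P_TNL = 1/(1 + L^2*B^2) = 1/(1 + 13.4*0.00373) = 0.9523973
P_FNL = exp(-B^2*tau) = exp(-0.00373*95.6) = 0.7000609
k_eff = k_inf * P_TNL * P_FNL = 1.194043 * 0.9523973 * 0.7000609
k_eff = 0.79611

0.79611


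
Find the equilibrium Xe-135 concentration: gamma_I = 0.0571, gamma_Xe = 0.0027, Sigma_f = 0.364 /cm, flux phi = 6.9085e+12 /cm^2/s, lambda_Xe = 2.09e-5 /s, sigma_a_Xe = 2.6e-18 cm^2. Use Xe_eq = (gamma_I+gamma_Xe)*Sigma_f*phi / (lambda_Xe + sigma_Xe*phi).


Xe_eq = (gamma_I + gamma_Xe) * Sigma_f * phi / (lambda_Xe + sigma_Xe * phi)
Numerator = (0.0571 + 0.0027) * 0.364 * 6.9085e+12 = 1.503787e+11
Denominator = 2.09e-5 + 2.6e-18 * 6.9085e+12 = 3.886210e-05
Xe_eq = 1.503787e+11 / 3.886210e-05 = 3.8695e+15 /cm^3

3.8695e+15


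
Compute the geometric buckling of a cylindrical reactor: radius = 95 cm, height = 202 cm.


B^2 = (2.405/R)^2 + (pi/H)^2
B^2 = (2.405/95)^2 + (pi/202)^2
B^2 = 8.8277e-04 /cm^2

8.8277e-04


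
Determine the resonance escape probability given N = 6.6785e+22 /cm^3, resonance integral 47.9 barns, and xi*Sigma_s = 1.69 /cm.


p = exp(-N * I * 1e-24 / (xi*Sigma_s))
p = exp(-6.6785e+22 * 47.9 * 1e-24 / 1.69)
p = 0.15063

0.15063


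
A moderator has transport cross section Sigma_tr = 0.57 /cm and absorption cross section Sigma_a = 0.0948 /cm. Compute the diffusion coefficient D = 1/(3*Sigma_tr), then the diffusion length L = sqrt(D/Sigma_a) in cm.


D = 1 / (3 * Sigma_tr) = 1 / (3 * 0.57) = 0.5847953 cm
L = sqrt(D / Sigma_a)
L = sqrt(0.5847953 / 0.0948)
L = 2.4837 cm

2.4837


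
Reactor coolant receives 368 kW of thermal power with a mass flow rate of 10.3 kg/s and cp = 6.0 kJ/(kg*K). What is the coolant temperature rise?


dT = Q / (m_dot * cp)
dT = 368 / (10.3 * 6.0)
dT = 5.9547 C

5.9547


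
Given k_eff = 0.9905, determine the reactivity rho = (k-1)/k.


rho = (k_eff - 1) / k_eff
rho = (0.9905 - 1) / 0.9905
rho = -0.0095911

-0.0095911


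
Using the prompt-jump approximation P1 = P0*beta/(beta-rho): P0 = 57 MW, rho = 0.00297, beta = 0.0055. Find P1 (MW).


P1/P0 = beta / (beta - rho)
P1/P0 = 0.0055 / (0.0055 - 0.00297) = 2.173913
P1 = 57 * 2.173913 = 123.91 MW

123.91


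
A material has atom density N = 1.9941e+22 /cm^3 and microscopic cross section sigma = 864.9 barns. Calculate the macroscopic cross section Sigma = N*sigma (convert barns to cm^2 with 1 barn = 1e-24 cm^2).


Sigma = N * sigma_barns * 1e-24
Sigma = 1.9941e+22 * 864.9 * 1e-24
Sigma = 17.247 /cm

17.247


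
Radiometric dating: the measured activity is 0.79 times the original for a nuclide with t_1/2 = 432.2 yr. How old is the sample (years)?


lambda = ln(2) / t_half = ln(2) / 432.2 = 0.001603765 /yr
t = -ln(A/A0) / lambda
t = -ln(0.79) / 0.001603765
t = 146.98 yr

146.98


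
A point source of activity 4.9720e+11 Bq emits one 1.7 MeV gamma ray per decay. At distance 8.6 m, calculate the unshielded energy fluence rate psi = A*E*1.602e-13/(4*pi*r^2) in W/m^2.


psi = A * E * 1.602e-13 / (4*pi*r^2)
psi = 4.9720e+11 * 1.7 * 1.602e-13 / (4*pi*8.6^2)
psi = 1.4569e-04 W/m^2

1.4569e-04


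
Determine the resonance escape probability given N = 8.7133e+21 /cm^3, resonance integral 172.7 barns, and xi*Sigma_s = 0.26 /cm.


p = exp(-N * I * 1e-24 / (xi*Sigma_s))
p = exp(-8.7133e+21 * 172.7 * 1e-24 / 0.26)
p = 0.0030652

0.0030652


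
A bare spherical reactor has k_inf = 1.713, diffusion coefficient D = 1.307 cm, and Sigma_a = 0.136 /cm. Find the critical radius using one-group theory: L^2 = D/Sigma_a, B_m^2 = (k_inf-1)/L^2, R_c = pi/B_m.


L^2 = D / Sigma_a = 1.307 / 0.136 = 9.610294 cm^2
B_m^2 = (k_inf - 1) / L^2 = (1.713 - 1) / 9.610294 = 0.07419128 /cm^2
For a bare sphere: B_g = pi/R, so R_c = pi / sqrt(B_m^2)
R_c = pi / sqrt(0.07419128) = 11.534 cm

11.534


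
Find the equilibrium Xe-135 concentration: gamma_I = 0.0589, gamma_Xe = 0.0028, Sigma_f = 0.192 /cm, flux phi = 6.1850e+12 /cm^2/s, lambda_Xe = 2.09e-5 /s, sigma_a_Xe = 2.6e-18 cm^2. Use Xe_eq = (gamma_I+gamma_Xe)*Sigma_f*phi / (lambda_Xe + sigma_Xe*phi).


Xe_eq = (gamma_I + gamma_Xe) * Sigma_f * phi / (lambda_Xe + sigma_Xe * phi)
Numerator = (0.0589 + 0.0028) * 0.192 * 6.1850e+12 = 7.326998e+10
Denominator = 2.09e-5 + 2.6e-18 * 6.1850e+12 = 3.698100e-05
Xe_eq = 7.326998e+10 / 3.698100e-05 = 1.9813e+15 /cm^3

1.9813e+15


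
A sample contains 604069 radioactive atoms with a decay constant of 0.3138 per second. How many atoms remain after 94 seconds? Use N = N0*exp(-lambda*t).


N = N0 * exp(-lambda * t)
N = 604069 * exp(-0.3138 * 94)
N = 9.3458e-08

9.3458e-08


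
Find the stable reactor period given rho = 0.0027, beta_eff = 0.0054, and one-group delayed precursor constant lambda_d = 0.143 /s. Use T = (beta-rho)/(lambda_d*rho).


T = (beta - rho) / (lambda_d * rho)
T = (0.0054 - 0.0027) / (0.143 * 0.0027)
T = 6.9930 s

6.9930


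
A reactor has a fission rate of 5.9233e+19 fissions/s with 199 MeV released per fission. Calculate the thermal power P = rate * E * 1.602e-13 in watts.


P = fission_rate * E_MeV * 1.602e-13
P = 5.9233e+19 * 199 * 1.602e-13
P = 1.8883e+09 W

1.8883e+09


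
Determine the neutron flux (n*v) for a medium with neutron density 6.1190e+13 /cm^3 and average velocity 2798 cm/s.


phi = n * v
phi = 6.1190e+13 * 2798
phi = 1.7121e+17 /cm^2/s

1.7121e+17


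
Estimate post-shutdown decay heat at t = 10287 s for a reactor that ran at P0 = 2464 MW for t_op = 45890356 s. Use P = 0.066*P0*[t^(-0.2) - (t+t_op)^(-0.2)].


P/P0 = 0.066 * [t^(-0.2) - (t + t_op)^(-0.2)]
P/P0 = 0.066 * [10287^(-0.2) - (10287 + 45890356)^(-0.2)]
P/P0 = 0.066 * [0.1575949 - 0.02935190] = 0.008464038
P = 2464 * 0.008464038 = 20.855 MW

20.855


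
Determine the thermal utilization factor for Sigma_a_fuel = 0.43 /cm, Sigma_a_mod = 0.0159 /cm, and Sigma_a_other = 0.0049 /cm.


f = Sigma_a_fuel / (Sigma_a_fuel + Sigma_a_mod + Sigma_a_other)
f = 0.43 / (0.43 + 0.0159 + 0.0049)
f = 0.95386

0.95386


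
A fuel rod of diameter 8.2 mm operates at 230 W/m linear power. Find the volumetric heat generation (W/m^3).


r = D / 2 / 1000 = 8.2 / 2 / 1000 = 0.0041 m
q''' = q' / (pi * r^2)
q''' = 230 / (pi * 0.0041^2)
q''' = 4.3552e+06 W/m^3

4.3552e+06


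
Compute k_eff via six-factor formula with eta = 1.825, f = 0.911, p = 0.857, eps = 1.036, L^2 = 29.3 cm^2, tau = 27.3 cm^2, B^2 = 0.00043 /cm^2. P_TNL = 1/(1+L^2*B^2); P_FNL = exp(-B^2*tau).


k_inf = eta*f*p*eps = 1.825*0.911*0.857*1.036 = 1.476121
P_TNL = 1/(1 + L^2*B^2) = 1/(1 + 29.3*0.00043) = 0.9875578
P_FNL = exp(-B^2*tau) = exp(-0.00043*27.3) = 0.9883296
k_eff = k_inf * P_TNL * P_FNL = 1.476121 * 0.9875578 * 0.9883296
k_eff = 1.4407

1.4407


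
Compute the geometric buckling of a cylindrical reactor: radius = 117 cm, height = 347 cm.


B^2 = (2.405/R)^2 + (pi/H)^2
B^2 = (2.405/117)^2 + (pi/347)^2
B^2 = 5.0450e-04 /cm^2

5.0450e-04


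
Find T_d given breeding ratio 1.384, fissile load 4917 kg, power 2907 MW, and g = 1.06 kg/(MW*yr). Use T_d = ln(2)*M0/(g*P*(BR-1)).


Breeding gain G = BR - 1 = 1.384 - 1 = 0.384
Fissile production rate = g * P * G = 1.06 * 2907 * 0.384 = 1183.26528 kg/yr
T_d = ln(2) * M0 / (g * P * G)
T_d = ln(2) * 4917 / 1183.26528 = 2.8803 yr

2.8803


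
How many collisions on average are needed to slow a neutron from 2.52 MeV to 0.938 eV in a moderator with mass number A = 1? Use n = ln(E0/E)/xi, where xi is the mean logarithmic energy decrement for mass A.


xi = 1 + (A-1)^2/(2A)*ln((A-1)/(A+1)) = 1 (for A = 1)
n = ln(E0/E) / xi
n = ln(2.52e6 / 0.938) / 1
n = ln(2.686567e+06) / 1 = 14.804

14.804


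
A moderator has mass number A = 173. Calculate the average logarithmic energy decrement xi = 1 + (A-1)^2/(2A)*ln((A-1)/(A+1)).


xi = 1 + (A-1)^2/(2A) * ln((A-1)/(A+1))
xi = 1 + (173-1)^2/(2*173) * ln((173-1)/(173 +1))
xi = 0.011516

0.011516


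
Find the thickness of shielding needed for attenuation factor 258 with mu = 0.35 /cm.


x = ln(factor) / mu
x = ln(258) / 0.35
x = 15.866 cm

15.866


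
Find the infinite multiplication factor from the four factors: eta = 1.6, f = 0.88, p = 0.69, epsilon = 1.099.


k_inf = eta * f * p * epsilon
k_inf = 1.6 * 0.88 * 0.69 * 1.099
k_inf = 1.0677

1.0677


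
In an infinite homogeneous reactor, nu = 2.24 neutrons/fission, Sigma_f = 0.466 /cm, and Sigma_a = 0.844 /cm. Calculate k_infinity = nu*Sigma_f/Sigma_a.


k_inf = nu * Sigma_f / Sigma_a
k_inf = 2.24 * 0.466 / 0.844
k_inf = 1.2368

1.2368


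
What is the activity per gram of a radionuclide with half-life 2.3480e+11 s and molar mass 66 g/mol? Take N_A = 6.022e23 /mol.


lambda = ln(2) / t_half = ln(2) / 2.3480e+11 = 2.952075e-12 /s
SA = lambda * N_A / M
SA = 2.952075e-12 * 6.022e23 / 66
SA = 2.6935e+10 Bq/g

2.6935e+10


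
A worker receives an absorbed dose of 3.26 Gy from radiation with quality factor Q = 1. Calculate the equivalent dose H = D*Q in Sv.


H = D * Q
H = 3.26 * 1
H = 3.2600 Sv

3.2600


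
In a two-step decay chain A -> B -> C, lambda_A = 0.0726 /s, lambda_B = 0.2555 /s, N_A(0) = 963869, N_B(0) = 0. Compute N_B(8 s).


N_B(t) = lambda_A * N_A0 / (lambda_B - lambda_A) * [exp(-lambda_A*t) - exp(-lambda_B*t)]
exp(-0.0726*8) = 0.5594506; exp(-0.2555*8) = 0.1295096
N_B = 0.0726 * 963869 / (0.2555 - 0.0726) * (0.5594506 - 0.1295096)
N_B = 164494

164494


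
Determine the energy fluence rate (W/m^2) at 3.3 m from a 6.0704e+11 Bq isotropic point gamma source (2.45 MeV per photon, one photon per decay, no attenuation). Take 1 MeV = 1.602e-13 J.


psi = A * E * 1.602e-13 / (4*pi*r^2)
psi = 6.0704e+11 * 2.45 * 1.602e-13 / (4*pi*3.3^2)
psi = 0.0017410 W/m^2

0.0017410


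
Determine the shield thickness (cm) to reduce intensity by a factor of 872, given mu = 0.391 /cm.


x = ln(factor) / mu
x = ln(872) / 0.391
x = 17.317 cm

17.317


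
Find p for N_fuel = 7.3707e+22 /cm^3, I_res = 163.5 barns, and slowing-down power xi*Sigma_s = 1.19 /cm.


p = exp(-N * I * 1e-24 / (xi*Sigma_s))
p = exp(-7.3707e+22 * 163.5 * 1e-24 / 1.19)
p = 3.9986e-05

3.9986e-05


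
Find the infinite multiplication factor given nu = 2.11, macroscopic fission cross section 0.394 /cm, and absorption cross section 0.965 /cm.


k_inf = nu * Sigma_f / Sigma_a
k_inf = 2.11 * 0.394 / 0.965
k_inf = 0.86149

0.86149


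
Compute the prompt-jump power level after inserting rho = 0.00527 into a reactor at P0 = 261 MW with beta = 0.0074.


P1/P0 = beta / (beta - rho)
P1/P0 = 0.0074 / (0.0074 - 0.00527) = 3.474178
P1 = 261 * 3.474178 = 906.76 MW

906.76


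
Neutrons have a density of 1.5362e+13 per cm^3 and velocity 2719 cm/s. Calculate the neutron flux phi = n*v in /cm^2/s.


phi = n * v
phi = 1.5362e+13 * 2719
phi = 4.1769e+16 /cm^2/s

4.1769e+16


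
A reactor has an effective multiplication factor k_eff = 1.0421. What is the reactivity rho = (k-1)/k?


rho = (k_eff - 1) / k_eff
rho = (1.0421 - 1) / 1.0421
rho = 0.040399

0.040399


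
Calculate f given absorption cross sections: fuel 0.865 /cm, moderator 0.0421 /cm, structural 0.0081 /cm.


f = Sigma_a_fuel / (Sigma_a_fuel + Sigma_a_mod + Sigma_a_other)
f = 0.865 / (0.865 + 0.0421 + 0.0081)
f = 0.94515

0.94515


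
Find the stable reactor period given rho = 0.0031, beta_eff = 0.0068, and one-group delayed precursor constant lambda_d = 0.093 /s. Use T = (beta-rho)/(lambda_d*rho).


T = (beta - rho) / (lambda_d * rho)
T = (0.0068 - 0.0031) / (0.093 * 0.0031)
T = 12.834 s

12.834


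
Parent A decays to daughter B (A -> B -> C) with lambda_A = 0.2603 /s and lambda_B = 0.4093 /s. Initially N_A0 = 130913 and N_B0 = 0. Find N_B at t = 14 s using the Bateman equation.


N_B(t) = lambda_A * N_A0 / (lambda_B - lambda_A) * [exp(-lambda_A*t) - exp(-lambda_B*t)]
exp(-0.2603*14) = 0.02614232; exp(-0.4093*14) = 0.003246428
N_B = 0.2603 * 130913 / (0.4093 - 0.2603) * (0.02614232 - 0.003246428)
N_B = 5236.3

5236.3


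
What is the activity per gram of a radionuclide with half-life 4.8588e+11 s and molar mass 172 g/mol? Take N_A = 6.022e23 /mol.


lambda = ln(2) / t_half = ln(2) / 4.8588e+11 = 1.426581e-12 /s
SA = lambda * N_A / M
SA = 1.426581e-12 * 6.022e23 / 172
SA = 4.9947e+09 Bq/g

4.9947e+09


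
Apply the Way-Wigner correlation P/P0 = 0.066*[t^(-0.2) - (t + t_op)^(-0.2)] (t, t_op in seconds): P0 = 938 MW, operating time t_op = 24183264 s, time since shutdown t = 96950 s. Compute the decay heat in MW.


P/P0 = 0.066 * [t^(-0.2) - (t + t_op)^(-0.2)]
P/P0 = 0.066 * [96950^(-0.2) - (96950 + 24183264)^(-0.2)]
P/P0 = 0.066 * [0.1006214 - 0.03333876] = 0.004440654
P = 938 * 0.004440654 = 4.1653 MW

4.1653


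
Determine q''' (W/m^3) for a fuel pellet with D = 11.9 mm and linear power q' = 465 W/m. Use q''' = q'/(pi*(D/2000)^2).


r = D / 2 / 1000 = 11.9 / 2 / 1000 = 0.00595 m
q''' = q' / (pi * r^2)
q''' = 465 / (pi * 0.00595^2)
q''' = 4.1809e+06 W/m^3

4.1809e+06


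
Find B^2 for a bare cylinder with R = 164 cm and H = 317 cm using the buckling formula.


B^2 = (2.405/R)^2 + (pi/H)^2
B^2 = (2.405/164)^2 + (pi/317)^2
B^2 = 3.1327e-04 /cm^2

3.1327e-04


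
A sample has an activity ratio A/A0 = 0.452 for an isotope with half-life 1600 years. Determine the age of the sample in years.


lambda = ln(2) / t_half = ln(2) / 1600 = 4.332170e-04 /yr
t = -ln(A/A0) / lambda
t = -ln(0.452) / 4.332170e-04
t = 1833.0 yr

1833.0


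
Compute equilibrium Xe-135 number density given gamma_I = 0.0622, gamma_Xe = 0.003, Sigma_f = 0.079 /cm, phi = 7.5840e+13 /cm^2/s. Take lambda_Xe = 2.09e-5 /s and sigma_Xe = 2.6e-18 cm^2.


Xe_eq = (gamma_I + gamma_Xe) * Sigma_f * phi / (lambda_Xe + sigma_Xe * phi)
Numerator = (0.0622 + 0.003) * 0.079 * 7.5840e+13 = 3.906367e+11
Denominator = 2.09e-5 + 2.6e-18 * 7.5840e+13 = 2.180840e-04
Xe_eq = 3.906367e+11 / 2.180840e-04 = 1.7912e+15 /cm^3

1.7912e+15


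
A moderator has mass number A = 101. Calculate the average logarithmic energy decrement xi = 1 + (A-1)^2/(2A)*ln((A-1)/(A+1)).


xi = 1 + (A-1)^2/(2A) * ln((A-1)/(A+1))
xi = 1 + (101-1)^2/(2*101) * ln((101-1)/(101 +1))
xi = 0.019672

0.019672


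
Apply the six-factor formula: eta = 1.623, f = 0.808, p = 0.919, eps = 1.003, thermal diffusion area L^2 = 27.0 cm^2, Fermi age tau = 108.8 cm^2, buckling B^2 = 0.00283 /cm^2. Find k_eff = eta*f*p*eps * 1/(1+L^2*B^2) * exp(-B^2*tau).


k_inf = eta*f*p*eps = 1.623*0.808*0.919*1.003 = 1.208777
P_TNL = 1/(1 + L^2*B^2) = 1/(1 + 27.0*0.00283) = 0.9290140
P_FNL = exp(-B^2*tau) = exp(-0.00283*108.8) = 0.7349859
k_eff = k_inf * P_TNL * P_FNL = 1.208777 * 0.9290140 * 0.7349859
k_eff = 0.82537

0.82537


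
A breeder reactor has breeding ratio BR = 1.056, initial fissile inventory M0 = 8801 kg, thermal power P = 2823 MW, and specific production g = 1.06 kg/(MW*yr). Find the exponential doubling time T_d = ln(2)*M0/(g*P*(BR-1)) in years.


Breeding gain G = BR - 1 = 1.056 - 1 = 0.056
Fissile production rate = g * P * G = 1.06 * 2823 * 0.056 = 167.57328 kg/yr
T_d = ln(2) * M0 / (g * P * G)
T_d = ln(2) * 8801 / 167.57328 = 36.404 yr

36.404


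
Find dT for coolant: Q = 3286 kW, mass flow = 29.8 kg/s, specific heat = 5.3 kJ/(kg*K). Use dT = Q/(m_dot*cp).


dT = Q / (m_dot * cp)
dT = 3286 / (29.8 * 5.3)
dT = 20.805 C

20.805


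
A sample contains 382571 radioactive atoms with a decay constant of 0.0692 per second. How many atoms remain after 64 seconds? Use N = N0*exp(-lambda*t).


N = N0 * exp(-lambda * t)
N = 382571 * exp(-0.0692 * 64)
N = 4563.6

4563.6


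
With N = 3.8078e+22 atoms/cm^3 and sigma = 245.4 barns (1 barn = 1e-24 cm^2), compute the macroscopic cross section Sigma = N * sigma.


Sigma = N * sigma_barns * 1e-24
Sigma = 3.8078e+22 * 245.4 * 1e-24
Sigma = 9.3443 /cm

9.3443


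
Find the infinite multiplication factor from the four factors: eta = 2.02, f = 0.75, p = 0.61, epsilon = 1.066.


k_inf = eta * f * p * epsilon
k_inf = 2.02 * 0.75 * 0.61 * 1.066
k_inf = 0.98514

0.98514


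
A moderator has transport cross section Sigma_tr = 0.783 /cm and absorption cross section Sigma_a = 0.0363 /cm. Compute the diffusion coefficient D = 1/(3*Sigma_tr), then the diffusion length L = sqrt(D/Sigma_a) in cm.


D = 1 / (3 * Sigma_tr) = 1 / (3 * 0.783) = 0.4257131 cm
L = sqrt(D / Sigma_a)
L = sqrt(0.4257131 / 0.0363)
L = 3.4246 cm

3.4246


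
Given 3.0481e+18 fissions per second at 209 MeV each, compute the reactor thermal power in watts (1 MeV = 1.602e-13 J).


P = fission_rate * E_MeV * 1.602e-13
P = 3.0481e+18 * 209 * 1.602e-13
P = 1.0206e+08 W

1.0206e+08


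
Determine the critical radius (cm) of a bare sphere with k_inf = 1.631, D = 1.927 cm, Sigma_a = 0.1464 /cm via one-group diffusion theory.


L^2 = D / Sigma_a = 1.927 / 0.1464 = 13.16257 cm^2
B_m^2 = (k_inf - 1) / L^2 = (1.631 - 1) / 13.16257 = 0.04793897 /cm^2
For a bare sphere: B_g = pi/R, so R_c = pi / sqrt(B_m^2)
R_c = pi / sqrt(0.04793897) = 14.348 cm

14.348


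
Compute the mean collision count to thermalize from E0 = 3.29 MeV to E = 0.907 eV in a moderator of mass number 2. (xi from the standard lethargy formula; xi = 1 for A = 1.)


xi = 1 + (A-1)^2/(2A)*ln((A-1)/(A+1)) = 0.7253469 (for A = 2)
n = ln(E0/E) / xi
n = ln(3.29e6 / 0.907) / 0.7253469
n = ln(3.627343e+06) / 0.7253469 = 20.823

20.823
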